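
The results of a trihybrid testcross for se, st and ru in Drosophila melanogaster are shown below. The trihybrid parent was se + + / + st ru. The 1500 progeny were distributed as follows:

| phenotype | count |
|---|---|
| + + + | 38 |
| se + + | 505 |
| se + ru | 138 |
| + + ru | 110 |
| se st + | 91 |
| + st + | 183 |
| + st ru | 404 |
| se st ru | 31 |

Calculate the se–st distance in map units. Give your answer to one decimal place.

The two rarest classes, + + + and se st ru, are the double crossovers. Comparing them with the parentals, only the se allele has switched, so se is the middle locus and the order is ru – se – st.
Crossovers in the se–st interval produce the single-crossover classes se st + and + + ru (91 + 110 = 201) plus the double crossovers (69).
RF(se–st) = (201 + 69) / 1500 = 270/1500 = 0.1800 → 18.0 map units.

18.0 map units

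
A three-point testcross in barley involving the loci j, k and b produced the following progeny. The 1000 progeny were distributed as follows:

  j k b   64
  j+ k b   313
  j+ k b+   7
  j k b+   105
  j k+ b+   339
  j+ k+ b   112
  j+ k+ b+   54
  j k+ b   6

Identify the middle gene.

b

The two most frequent reciprocal classes, j+ k b and j k+ b+, are the parental types, so the F1 was j+ k b / j k+ b+.
The two rarest classes, j+ k b+ and j k+ b, are the double crossovers. Comparing them with the parentals, only the b allele has switched, so b is the middle locus and the order is j – b – k.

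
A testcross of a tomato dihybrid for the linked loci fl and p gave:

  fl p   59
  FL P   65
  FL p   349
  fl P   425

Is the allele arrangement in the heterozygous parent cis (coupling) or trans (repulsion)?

trans

The two most frequent classes are FL p (349) and fl P (425); these are the parental (non-recombinant) types.
So the F1 carried FL p on one chromosome and fl P on the other — the recessive alleles are on opposite chromosomes (trans / repulsion).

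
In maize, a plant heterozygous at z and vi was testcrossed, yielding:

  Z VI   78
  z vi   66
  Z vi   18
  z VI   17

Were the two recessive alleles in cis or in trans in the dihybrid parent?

cis

The two most frequent classes are Z VI (78) and z vi (66); these are the parental (non-recombinant) types.
So the F1 carried Z VI on one chromosome and z vi on the other — the recessive alleles are on the same chromosome (cis / coupling).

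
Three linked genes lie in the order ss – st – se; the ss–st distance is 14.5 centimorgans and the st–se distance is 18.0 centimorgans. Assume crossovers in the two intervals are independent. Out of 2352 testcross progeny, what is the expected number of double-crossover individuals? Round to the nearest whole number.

Map distances give recombination frequencies of 0.145 and 0.180 for the two intervals.
With no interference, expected double-crossover frequency = 0.145 × 0.180 = 0.02610.
Expected number = 0.02610 × 2352 = 61.39 ≈ 61.

61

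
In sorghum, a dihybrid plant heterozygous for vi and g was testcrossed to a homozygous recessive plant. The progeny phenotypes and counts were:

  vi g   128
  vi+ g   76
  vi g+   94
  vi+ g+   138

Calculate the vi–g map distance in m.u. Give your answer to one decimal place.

The two most frequent classes, vi+ g+ (138) and vi g (128), are the parental types, so the F1 was vi+ g+ / vi g.
The recombinant classes are vi+ g and vi g+: 76 + 94 = 170.
Recombination frequency = 170/436 = 0.3899 ≈ 39.0%, i.e. 39.0 m.u.

39.0 m.u.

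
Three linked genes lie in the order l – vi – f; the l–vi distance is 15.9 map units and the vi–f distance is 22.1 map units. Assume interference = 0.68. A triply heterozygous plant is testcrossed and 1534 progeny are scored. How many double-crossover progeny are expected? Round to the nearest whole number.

Map distances give recombination frequencies of 0.159 and 0.221 for the two intervals.
With interference 0.68 (so coincidence = 0.32), expected double-crossover frequency = 0.159 × 0.221 × 0.32 = 0.01124.
Expected number = 0.01124 × 1534 = 17.25 ≈ 17.

17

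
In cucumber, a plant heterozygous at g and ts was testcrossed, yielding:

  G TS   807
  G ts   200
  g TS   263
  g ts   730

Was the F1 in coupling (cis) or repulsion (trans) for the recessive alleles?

The two most frequent classes are G TS (807) and g ts (730); these are the parental (non-recombinant) types.
So the F1 carried G TS on one chromosome and g ts on the other — the recessive alleles are on the same chromosome (cis / coupling).

cis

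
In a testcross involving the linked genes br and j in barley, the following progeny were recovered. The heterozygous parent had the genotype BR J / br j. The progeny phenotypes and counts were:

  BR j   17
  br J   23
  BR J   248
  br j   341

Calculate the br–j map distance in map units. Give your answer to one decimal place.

6.4 map units

The recombinant classes are BR j and br J: 17 + 23 = 40.
Recombination frequency = 40/629 = 0.0636 ≈ 6.4%, i.e. 6.4 map units.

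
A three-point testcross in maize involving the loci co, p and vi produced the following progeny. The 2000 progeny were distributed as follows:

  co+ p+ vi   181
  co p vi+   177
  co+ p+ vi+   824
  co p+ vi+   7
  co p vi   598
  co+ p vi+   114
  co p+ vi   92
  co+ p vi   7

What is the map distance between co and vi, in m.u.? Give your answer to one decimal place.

18.6 m.u.

The two most frequent reciprocal classes, co+ p+ vi+ and co p vi, are the parental types, so the F1 was co+ p+ vi+ / co p vi.
The two rarest classes, co p+ vi+ and co+ p vi, are the double crossovers. Comparing them with the parentals, only the co allele has switched, so co is the middle locus and the order is p – co – vi.
Crossovers in the co–vi interval produce the single-crossover classes co+ p+ vi and co p vi+ (181 + 177 = 358) plus the double crossovers (14).
RF(co–vi) = (358 + 14) / 2000 = 372/2000 = 0.1860 → 18.6 m.u.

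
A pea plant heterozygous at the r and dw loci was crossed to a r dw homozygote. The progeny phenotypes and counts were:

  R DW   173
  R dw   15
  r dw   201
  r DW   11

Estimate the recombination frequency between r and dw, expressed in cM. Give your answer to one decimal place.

6.5 cM

The two most frequent classes, R DW (173) and r dw (201), are the parental types, so the F1 was R DW / r dw.
The recombinant classes are R dw and r DW: 15 + 11 = 26.
Recombination frequency = 26/400 = 0.0650 ≈ 6.5%, i.e. 6.5 cM.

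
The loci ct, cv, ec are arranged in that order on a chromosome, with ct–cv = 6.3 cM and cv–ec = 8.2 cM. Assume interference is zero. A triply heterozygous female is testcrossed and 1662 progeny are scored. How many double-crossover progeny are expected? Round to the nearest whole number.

Map distances give recombination frequencies of 0.063 and 0.082 for the two intervals.
With no interference, expected double-crossover frequency = 0.063 × 0.082 = 0.00517.
Expected number = 0.00517 × 1662 = 8.59 ≈ 9.

9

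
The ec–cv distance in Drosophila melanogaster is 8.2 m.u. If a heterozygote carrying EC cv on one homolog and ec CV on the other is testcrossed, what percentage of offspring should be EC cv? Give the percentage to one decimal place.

45.9%

A map distance of 8.2 m.u. corresponds to a recombination frequency of 0.082.
The F1 is EC cv / ec CV, so EC cv is a parental gamete class with expected frequency (1 − r)/2 = 0.918/2 = 0.4590.
That is 0.4590 = 45.9% of the progeny.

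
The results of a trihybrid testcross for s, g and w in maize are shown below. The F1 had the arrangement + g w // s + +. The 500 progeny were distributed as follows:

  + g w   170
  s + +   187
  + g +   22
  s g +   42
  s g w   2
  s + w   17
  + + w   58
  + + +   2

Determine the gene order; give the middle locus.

The two rarest classes, s g w and + + +, are the double crossovers. Comparing them with the parentals, only the s allele has switched, so s is the middle locus and the order is w – s – g.

s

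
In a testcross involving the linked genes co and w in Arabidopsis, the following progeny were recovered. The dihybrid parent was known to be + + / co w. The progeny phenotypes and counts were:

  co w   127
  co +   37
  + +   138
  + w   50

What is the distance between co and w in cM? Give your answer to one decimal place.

24.7 cM

The recombinant classes are + w and co +: 50 + 37 = 87.
Recombination frequency = 87/352 = 0.2472 ≈ 24.7%, i.e. 24.7 cM.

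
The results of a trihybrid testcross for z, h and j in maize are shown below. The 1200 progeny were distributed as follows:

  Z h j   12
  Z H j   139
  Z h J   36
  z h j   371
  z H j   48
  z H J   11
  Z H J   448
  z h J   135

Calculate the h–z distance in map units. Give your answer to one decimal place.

The two most frequent reciprocal classes, Z H J and z h j, are the parental types, so the F1 was Z H J / z h j.
The two rarest classes, z H J and Z h j, are the double crossovers. Comparing them with the parentals, only the z allele has switched, so z is the middle locus and the order is h – z – j.
Crossovers in the h–z interval produce the single-crossover classes Z h J and z H j (36 + 48 = 84) plus the double crossovers (23).
RF(h–z) = (84 + 23) / 1200 = 107/1200 = 0.0892 → 8.9 map units.

8.9 map units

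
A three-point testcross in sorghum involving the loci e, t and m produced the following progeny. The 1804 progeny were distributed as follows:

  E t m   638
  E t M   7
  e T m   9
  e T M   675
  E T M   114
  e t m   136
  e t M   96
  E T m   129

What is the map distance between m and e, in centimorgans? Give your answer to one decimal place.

14.7 centimorgans

The two most frequent reciprocal classes, E t m and e T M, are the parental types, so the F1 was E t m / e T M.
The two rarest classes, E t M and e T m, are the double crossovers. Comparing them with the parentals, only the m allele has switched, so m is the middle locus and the order is e – m – t.
Crossovers in the e–m interval produce the single-crossover classes e t m and E T M (136 + 114 = 250) plus the double crossovers (16).
RF(e–m) = (250 + 16) / 1804 = 266/1804 = 0.1475 → 14.7 centimorgans.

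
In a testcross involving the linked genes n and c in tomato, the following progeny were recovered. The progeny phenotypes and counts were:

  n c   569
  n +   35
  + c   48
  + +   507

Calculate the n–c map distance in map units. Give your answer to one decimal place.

7.2 map units

The two most frequent classes, + + (507) and n c (569), are the parental types, so the F1 was + + / n c.
The recombinant classes are + c and n +: 48 + 35 = 83.
Recombination frequency = 83/1159 = 0.0716 ≈ 7.2%, i.e. 7.2 map units.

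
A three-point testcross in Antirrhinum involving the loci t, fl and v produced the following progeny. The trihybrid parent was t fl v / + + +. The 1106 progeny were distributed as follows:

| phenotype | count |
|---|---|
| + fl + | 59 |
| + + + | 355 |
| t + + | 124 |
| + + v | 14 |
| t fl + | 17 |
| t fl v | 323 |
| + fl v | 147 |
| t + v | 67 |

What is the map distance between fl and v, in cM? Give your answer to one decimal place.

14.2 cM

The two rarest classes, t fl + and + + v, are the double crossovers. Comparing them with the parentals, only the v allele has switched, so v is the middle locus and the order is fl – v – t.
Crossovers in the fl–v interval produce the single-crossover classes t + v and + fl + (67 + 59 = 126) plus the double crossovers (31).
RF(fl–v) = (126 + 31) / 1106 = 157/1106 = 0.1420 → 14.2 cM.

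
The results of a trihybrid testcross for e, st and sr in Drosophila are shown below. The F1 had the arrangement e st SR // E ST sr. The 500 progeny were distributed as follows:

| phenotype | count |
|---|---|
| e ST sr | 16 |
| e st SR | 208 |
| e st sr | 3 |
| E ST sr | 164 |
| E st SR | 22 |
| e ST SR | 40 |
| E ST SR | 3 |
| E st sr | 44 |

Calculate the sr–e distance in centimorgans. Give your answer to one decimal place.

8.8 centimorgans

The two rarest classes, e st sr and E ST SR, are the double crossovers. Comparing them with the parentals, only the sr allele has switched, so sr is the middle locus and the order is e – sr – st.
Crossovers in the e–sr interval produce the single-crossover classes E st SR and e ST sr (22 + 16 = 38) plus the double crossovers (6).
RF(e–sr) = (38 + 6) / 500 = 44/500 = 0.0880 → 8.8 centimorgans.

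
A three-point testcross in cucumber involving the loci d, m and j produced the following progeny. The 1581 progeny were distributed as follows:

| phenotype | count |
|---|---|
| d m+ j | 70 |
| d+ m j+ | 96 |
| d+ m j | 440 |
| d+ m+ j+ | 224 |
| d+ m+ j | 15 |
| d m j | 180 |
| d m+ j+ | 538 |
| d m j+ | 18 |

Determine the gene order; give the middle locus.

The two most frequent reciprocal classes, d+ m j and d m+ j+, are the parental types, so the F1 was d+ m j / d m+ j+.
The two rarest classes, d+ m+ j and d m j+, are the double crossovers. Comparing them with the parentals, only the m allele has switched, so m is the middle locus and the order is d – m – j.

m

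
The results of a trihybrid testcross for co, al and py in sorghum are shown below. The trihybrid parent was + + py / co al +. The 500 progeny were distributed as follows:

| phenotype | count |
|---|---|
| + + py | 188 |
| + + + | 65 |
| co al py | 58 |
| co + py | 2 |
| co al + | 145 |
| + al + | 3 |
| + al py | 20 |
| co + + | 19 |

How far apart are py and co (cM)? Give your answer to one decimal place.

25.6 cM

The two rarest classes, co + py and + al +, are the double crossovers. Comparing them with the parentals, only the co allele has switched, so co is the middle locus and the order is py – co – al.
Crossovers in the py–co interval produce the single-crossover classes + + + and co al py (65 + 58 = 123) plus the double crossovers (5).
RF(py–co) = (123 + 5) / 500 = 128/500 = 0.2560 → 25.6 cM.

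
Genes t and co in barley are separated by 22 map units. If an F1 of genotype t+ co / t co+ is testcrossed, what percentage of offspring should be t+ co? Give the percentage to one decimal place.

39.0%

A map distance of 22 map units corresponds to a recombination frequency of 0.220.
The F1 is t+ co / t co+, so t+ co is a parental gamete class with expected frequency (1 − r)/2 = 0.780/2 = 0.3900.
That is 0.3900 = 39.0% of the progeny.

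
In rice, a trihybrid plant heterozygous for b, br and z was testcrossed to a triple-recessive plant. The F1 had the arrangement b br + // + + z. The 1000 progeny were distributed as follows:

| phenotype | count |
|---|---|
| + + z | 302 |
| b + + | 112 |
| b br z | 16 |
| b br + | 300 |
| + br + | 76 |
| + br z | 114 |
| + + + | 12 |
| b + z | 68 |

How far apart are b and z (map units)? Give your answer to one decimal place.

17.2 map units

The two rarest classes, b br z and + + +, are the double crossovers. Comparing them with the parentals, only the z allele has switched, so z is the middle locus and the order is br – z – b.
Crossovers in the z–b interval produce the single-crossover classes + br + and b + z (76 + 68 = 144) plus the double crossovers (28).
RF(z–b) = (144 + 28) / 1000 = 172/1000 = 0.1720 → 17.2 map units.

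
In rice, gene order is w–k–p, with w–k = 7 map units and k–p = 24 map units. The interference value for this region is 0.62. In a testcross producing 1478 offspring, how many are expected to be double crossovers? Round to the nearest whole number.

Map distances give recombination frequencies of 0.070 and 0.240 for the two intervals.
With interference 0.62 (so coincidence = 0.38), expected double-crossover frequency = 0.070 × 0.240 × 0.38 = 0.00638.
Expected number = 0.00638 × 1478 = 9.44 ≈ 9.

9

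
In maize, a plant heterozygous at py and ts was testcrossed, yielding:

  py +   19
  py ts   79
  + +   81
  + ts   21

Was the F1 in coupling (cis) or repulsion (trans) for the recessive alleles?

The two most frequent classes are + + (81) and py ts (79); these are the parental (non-recombinant) types.
So the F1 carried + + on one chromosome and py ts on the other — the recessive alleles are on the same chromosome (cis / coupling).

cis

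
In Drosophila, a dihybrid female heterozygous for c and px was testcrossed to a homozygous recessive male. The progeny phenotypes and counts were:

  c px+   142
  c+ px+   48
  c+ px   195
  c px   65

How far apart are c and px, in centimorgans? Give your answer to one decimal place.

The two most frequent classes, c+ px (195) and c px+ (142), are the parental types, so the F1 was c+ px / c px+.
The recombinant classes are c+ px+ and c px: 48 + 65 = 113.
Recombination frequency = 113/450 = 0.2511 ≈ 25.1%, i.e. 25.1 centimorgans.

25.1 centimorgans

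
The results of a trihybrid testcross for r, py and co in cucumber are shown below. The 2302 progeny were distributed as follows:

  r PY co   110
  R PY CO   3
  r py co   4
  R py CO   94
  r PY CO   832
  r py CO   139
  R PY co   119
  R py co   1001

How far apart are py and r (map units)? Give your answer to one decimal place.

11.5 map units

The two most frequent reciprocal classes, R py co and r PY CO, are the parental types, so the F1 was R py co / r PY CO.
The two rarest classes, r py co and R PY CO, are the double crossovers. Comparing them with the parentals, only the r allele has switched, so r is the middle locus and the order is py – r – co.
Crossovers in the py–r interval produce the single-crossover classes R PY co and r py CO (119 + 139 = 258) plus the double crossovers (7).
RF(py–r) = (258 + 7) / 2302 = 265/2302 = 0.1151 → 11.5 map units.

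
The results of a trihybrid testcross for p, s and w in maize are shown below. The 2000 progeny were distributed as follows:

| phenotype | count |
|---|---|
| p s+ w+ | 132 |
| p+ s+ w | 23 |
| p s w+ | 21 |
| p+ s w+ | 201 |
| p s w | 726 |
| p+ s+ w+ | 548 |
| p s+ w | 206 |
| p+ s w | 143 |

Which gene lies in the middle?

w

The two most frequent reciprocal classes, p+ s+ w+ and p s w, are the parental types, so the F1 was p+ s+ w+ / p s w.
The two rarest classes, p+ s+ w and p s w+, are the double crossovers. Comparing them with the parentals, only the w allele has switched, so w is the middle locus and the order is s – w – p.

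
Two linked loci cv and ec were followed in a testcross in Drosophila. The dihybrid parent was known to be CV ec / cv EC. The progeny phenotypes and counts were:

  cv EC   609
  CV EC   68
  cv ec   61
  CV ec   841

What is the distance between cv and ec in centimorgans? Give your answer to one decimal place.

8.2 centimorgans

The recombinant classes are CV EC and cv ec: 68 + 61 = 129.
Recombination frequency = 129/1579 = 0.0817 ≈ 8.2%, i.e. 8.2 centimorgans.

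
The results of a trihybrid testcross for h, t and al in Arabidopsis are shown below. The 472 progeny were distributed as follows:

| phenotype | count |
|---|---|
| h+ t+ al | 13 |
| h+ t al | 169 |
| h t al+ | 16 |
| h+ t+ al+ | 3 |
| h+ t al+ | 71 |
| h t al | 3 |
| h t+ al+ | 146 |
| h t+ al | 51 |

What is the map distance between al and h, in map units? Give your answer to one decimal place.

27.1 map units

The two most frequent reciprocal classes, h t+ al+ and h+ t al, are the parental types, so the F1 was h t+ al+ / h+ t al.
The two rarest classes, h+ t+ al+ and h t al, are the double crossovers. Comparing them with the parentals, only the h allele has switched, so h is the middle locus and the order is t – h – al.
Crossovers in the h–al interval produce the single-crossover classes h t+ al and h+ t al+ (51 + 71 = 122) plus the double crossovers (6).
RF(h–al) = (122 + 6) / 472 = 128/472 = 0.2712 → 27.1 map units.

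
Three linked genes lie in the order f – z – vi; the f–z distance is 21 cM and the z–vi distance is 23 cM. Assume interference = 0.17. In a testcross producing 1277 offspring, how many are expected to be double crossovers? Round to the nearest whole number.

51

Map distances give recombination frequencies of 0.210 and 0.230 for the two intervals.
With interference 0.17 (so coincidence = 0.83), expected double-crossover frequency = 0.210 × 0.230 × 0.83 = 0.04009.
Expected number = 0.04009 × 1277 = 51.19 ≈ 51.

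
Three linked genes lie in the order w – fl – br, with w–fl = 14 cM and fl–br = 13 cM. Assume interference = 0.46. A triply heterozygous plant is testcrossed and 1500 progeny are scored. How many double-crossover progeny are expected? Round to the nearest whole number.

15

Map distances give recombination frequencies of 0.140 and 0.130 for the two intervals.
With interference 0.46 (so coincidence = 0.54), expected double-crossover frequency = 0.140 × 0.130 × 0.54 = 0.00983.
Expected number = 0.00983 × 1500 = 14.74 ≈ 15.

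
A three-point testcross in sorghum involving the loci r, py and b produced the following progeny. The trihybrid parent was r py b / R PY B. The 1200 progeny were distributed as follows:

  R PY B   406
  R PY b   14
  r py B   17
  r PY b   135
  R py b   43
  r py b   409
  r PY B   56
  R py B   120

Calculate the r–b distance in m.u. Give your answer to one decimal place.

The two rarest classes, r py B and R PY b, are the double crossovers. Comparing them with the parentals, only the b allele has switched, so b is the middle locus and the order is py – b – r.
Crossovers in the b–r interval produce the single-crossover classes R py b and r PY B (43 + 56 = 99) plus the double crossovers (31).
RF(b–r) = (99 + 31) / 1200 = 130/1200 = 0.1083 → 10.8 m.u.

10.8 m.u.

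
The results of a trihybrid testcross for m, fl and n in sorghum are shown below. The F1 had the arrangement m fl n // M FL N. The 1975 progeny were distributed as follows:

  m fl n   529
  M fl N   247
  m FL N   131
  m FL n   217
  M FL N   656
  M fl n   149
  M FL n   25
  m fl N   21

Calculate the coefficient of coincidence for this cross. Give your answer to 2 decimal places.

0.55

The two rarest classes, m fl N and M FL n, are the double crossovers. Comparing them with the parentals, only the n allele has switched, so n is the middle locus and the order is fl – n – m.
fl–n: (464 + 46)/1975 = 0.2582; n–m: (280 + 46)/1975 = 0.1651.
Expected DCO frequency = 0.2582 × 0.1651 ≈ 0.04263; observed = 46/1975 ≈ 0.02329.
Coefficient of coincidence = 0.02329/0.04263 ≈ 0.55.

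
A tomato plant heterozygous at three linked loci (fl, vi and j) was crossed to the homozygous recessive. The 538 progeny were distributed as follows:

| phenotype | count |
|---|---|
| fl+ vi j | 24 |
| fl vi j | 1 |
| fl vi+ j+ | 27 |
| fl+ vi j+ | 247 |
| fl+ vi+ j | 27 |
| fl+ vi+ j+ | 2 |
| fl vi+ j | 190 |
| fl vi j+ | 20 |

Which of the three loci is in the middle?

vi

The two most frequent reciprocal classes, fl vi+ j and fl+ vi j+, are the parental types, so the F1 was fl vi+ j / fl+ vi j+.
The two rarest classes, fl vi j and fl+ vi+ j+, are the double crossovers. Comparing them with the parentals, only the vi allele has switched, so vi is the middle locus and the order is fl – vi – j.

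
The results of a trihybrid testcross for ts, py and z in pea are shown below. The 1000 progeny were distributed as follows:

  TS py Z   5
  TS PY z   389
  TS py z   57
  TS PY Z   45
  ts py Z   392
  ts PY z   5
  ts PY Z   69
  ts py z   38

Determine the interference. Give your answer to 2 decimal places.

0.21

The two most frequent reciprocal classes, TS PY z and ts py Z, are the parental types, so the F1 was TS PY z / ts py Z.
The two rarest classes, ts PY z and TS py Z, are the double crossovers. Comparing them with the parentals, only the ts allele has switched, so ts is the middle locus and the order is py – ts – z.
py–ts: (126 + 10)/1000 = 0.1360; ts–z: (83 + 10)/1000 = 0.0930.
Expected DCO frequency = 0.1360 × 0.0930 ≈ 0.01265; observed = 10/1000 ≈ 0.01000.
Coefficient of coincidence = 0.01000/0.01265 ≈ 0.79; interference = 1 − 0.79 = 0.21.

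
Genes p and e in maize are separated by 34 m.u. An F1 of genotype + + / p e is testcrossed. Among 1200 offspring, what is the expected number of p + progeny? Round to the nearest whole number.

A map distance of 34 m.u. corresponds to a recombination frequency of 0.340.
The F1 is + + / p e, so p + is a recombinant gamete class with expected frequency r/2 = 0.340/2 = 0.1700.
Expected number = 0.1700 × 1200 = 204.00 ≈ 204.

204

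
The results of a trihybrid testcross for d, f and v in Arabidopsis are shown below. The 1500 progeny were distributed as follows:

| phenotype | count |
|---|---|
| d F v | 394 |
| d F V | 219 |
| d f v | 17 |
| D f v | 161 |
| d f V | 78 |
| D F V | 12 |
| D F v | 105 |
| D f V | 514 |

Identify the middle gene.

The two most frequent reciprocal classes, D f V and d F v, are the parental types, so the F1 was D f V / d F v.
The two rarest classes, D F V and d f v, are the double crossovers. Comparing them with the parentals, only the f allele has switched, so f is the middle locus and the order is d – f – v.

f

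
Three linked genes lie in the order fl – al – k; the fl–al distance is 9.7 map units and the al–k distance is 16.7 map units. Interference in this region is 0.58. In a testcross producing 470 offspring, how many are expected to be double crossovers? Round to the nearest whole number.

Map distances give recombination frequencies of 0.097 and 0.167 for the two intervals.
With interference 0.58 (so coincidence = 0.42), expected double-crossover frequency = 0.097 × 0.167 × 0.42 = 0.00680.
Expected number = 0.00680 × 470 = 3.20 ≈ 3.

3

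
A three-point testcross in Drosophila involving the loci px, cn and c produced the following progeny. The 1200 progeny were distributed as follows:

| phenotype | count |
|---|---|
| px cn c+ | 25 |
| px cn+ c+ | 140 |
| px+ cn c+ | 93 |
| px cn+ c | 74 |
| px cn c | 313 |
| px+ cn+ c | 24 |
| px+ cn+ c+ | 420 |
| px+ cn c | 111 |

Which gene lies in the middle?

c

The two most frequent reciprocal classes, px+ cn+ c+ and px cn c, are the parental types, so the F1 was px+ cn+ c+ / px cn c.
The two rarest classes, px+ cn+ c and px cn c+, are the double crossovers. Comparing them with the parentals, only the c allele has switched, so c is the middle locus and the order is px – c – cn.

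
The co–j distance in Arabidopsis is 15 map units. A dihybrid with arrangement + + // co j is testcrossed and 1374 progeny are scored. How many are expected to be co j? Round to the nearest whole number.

A map distance of 15 map units corresponds to a recombination frequency of 0.150.
The F1 is + + / co j, so co j is a parental gamete class with expected frequency (1 − r)/2 = 0.850/2 = 0.4250.
Expected number = 0.4250 × 1374 = 583.95 ≈ 584.

584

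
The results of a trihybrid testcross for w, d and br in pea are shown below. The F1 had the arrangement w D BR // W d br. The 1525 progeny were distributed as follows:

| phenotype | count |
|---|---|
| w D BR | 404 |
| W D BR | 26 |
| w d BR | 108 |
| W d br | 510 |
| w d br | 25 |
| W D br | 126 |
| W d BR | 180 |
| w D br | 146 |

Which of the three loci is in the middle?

w

The two rarest classes, W D BR and w d br, are the double crossovers. Comparing them with the parentals, only the w allele has switched, so w is the middle locus and the order is d – w – br.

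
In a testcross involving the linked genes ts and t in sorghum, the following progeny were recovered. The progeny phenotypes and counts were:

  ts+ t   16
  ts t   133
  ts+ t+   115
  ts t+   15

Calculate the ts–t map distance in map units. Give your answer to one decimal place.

The two most frequent classes, ts+ t+ (115) and ts t (133), are the parental types, so the F1 was ts+ t+ / ts t.
The recombinant classes are ts+ t and ts t+: 16 + 15 = 31.
Recombination frequency = 31/279 = 0.1111 ≈ 11.1%, i.e. 11.1 map units.

11.1 map units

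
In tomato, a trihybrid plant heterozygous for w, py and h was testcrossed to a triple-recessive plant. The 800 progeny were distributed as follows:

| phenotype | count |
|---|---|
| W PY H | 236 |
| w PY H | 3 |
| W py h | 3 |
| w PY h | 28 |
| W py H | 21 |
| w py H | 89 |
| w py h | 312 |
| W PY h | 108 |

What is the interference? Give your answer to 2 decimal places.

0.57

The two most frequent reciprocal classes, W PY H and w py h, are the parental types, so the F1 was W PY H / w py h.
The two rarest classes, w PY H and W py h, are the double crossovers. Comparing them with the parentals, only the w allele has switched, so w is the middle locus and the order is h – w – py.
h–w: (197 + 6)/800 = 0.2537; w–py: (49 + 6)/800 = 0.0688.
Expected DCO frequency = 0.2537 × 0.0688 ≈ 0.01745; observed = 6/800 ≈ 0.00750.
Coefficient of coincidence = 0.00750/0.01745 ≈ 0.43; interference = 1 − 0.43 = 0.57.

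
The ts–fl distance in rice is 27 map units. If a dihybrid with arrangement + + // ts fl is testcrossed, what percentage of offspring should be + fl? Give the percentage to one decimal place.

13.5%

A map distance of 27 map units corresponds to a recombination frequency of 0.270.
The F1 is + + / ts fl, so + fl is a recombinant gamete class with expected frequency r/2 = 0.270/2 = 0.1350.
That is 0.1350 = 13.5% of the progeny.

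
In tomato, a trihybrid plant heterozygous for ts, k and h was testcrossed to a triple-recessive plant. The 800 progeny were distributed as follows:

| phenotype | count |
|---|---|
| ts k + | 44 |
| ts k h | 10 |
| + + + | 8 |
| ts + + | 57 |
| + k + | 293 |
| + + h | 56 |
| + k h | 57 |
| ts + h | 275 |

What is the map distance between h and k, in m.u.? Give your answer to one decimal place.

The two most frequent reciprocal classes, ts + h and + k +, are the parental types, so the F1 was ts + h / + k +.
The two rarest classes, ts k h and + + +, are the double crossovers. Comparing them with the parentals, only the k allele has switched, so k is the middle locus and the order is h – k – ts.
Crossovers in the h–k interval produce the single-crossover classes ts + + and + k h (57 + 57 = 114) plus the double crossovers (18).
RF(h–k) = (114 + 18) / 800 = 132/800 = 0.1650 → 16.5 m.u.

16.5 m.u.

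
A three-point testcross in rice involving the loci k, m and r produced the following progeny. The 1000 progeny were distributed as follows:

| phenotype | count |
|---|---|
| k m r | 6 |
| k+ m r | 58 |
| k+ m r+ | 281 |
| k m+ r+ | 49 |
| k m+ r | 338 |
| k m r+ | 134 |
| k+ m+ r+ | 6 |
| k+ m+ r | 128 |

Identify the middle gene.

The two most frequent reciprocal classes, k m+ r and k+ m r+, are the parental types, so the F1 was k m+ r / k+ m r+.
The two rarest classes, k m r and k+ m+ r+, are the double crossovers. Comparing them with the parentals, only the m allele has switched, so m is the middle locus and the order is r – m – k.

m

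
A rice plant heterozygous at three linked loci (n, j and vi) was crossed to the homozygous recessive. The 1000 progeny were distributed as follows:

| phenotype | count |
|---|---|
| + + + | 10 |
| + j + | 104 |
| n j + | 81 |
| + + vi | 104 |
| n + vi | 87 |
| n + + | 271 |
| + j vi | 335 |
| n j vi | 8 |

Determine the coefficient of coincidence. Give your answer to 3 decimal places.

The two most frequent reciprocal classes, n + + and + j vi, are the parental types, so the F1 was n + + / + j vi.
The two rarest classes, + + + and n j vi, are the double crossovers. Comparing them with the parentals, only the n allele has switched, so n is the middle locus and the order is vi – n – j.
vi–n: (191 + 18)/1000 = 0.2090; n–j: (185 + 18)/1000 = 0.2030.
Expected DCO frequency = 0.2090 × 0.2030 ≈ 0.04243; observed = 18/1000 ≈ 0.01800.
Coefficient of coincidence = 0.01800/0.04243 ≈ 0.424.

0.424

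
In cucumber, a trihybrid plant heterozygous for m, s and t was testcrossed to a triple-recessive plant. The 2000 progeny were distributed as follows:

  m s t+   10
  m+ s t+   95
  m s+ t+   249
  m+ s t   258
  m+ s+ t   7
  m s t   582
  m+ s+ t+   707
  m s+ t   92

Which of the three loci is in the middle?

t

The two most frequent reciprocal classes, m s t and m+ s+ t+, are the parental types, so the F1 was m s t / m+ s+ t+.
The two rarest classes, m s t+ and m+ s+ t, are the double crossovers. Comparing them with the parentals, only the t allele has switched, so t is the middle locus and the order is m – t – s.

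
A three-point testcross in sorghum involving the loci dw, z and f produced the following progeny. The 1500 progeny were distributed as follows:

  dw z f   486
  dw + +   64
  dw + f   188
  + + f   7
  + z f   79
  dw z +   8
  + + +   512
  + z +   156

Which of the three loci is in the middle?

f

The two most frequent reciprocal classes, + + + and dw z f, are the parental types, so the F1 was + + + / dw z f.
The two rarest classes, + + f and dw z +, are the double crossovers. Comparing them with the parentals, only the f allele has switched, so f is the middle locus and the order is dw – f – z.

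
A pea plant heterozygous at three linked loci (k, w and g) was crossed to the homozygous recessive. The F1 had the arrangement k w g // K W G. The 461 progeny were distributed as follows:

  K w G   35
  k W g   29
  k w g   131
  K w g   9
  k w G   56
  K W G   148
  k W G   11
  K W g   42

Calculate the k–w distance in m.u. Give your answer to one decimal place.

18.2 m.u.

The two rarest classes, K w g and k W G, are the double crossovers. Comparing them with the parentals, only the k allele has switched, so k is the middle locus and the order is w – k – g.
Crossovers in the w–k interval produce the single-crossover classes k W g and K w G (29 + 35 = 64) plus the double crossovers (20).
RF(w–k) = (64 + 20) / 461 = 84/461 = 0.1822 → 18.2 m.u.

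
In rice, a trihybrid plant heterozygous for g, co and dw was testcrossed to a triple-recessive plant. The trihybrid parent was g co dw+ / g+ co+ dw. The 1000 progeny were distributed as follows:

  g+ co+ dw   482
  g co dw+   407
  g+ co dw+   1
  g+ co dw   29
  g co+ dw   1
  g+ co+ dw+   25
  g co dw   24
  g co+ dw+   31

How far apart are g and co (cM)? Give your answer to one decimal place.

6.2 cM

The two rarest classes, g+ co dw+ and g co+ dw, are the double crossovers. Comparing them with the parentals, only the g allele has switched, so g is the middle locus and the order is dw – g – co.
Crossovers in the g–co interval produce the single-crossover classes g co+ dw+ and g+ co dw (31 + 29 = 60) plus the double crossovers (2).
RF(g–co) = (60 + 2) / 1000 = 62/1000 = 0.0620 → 6.2 cM.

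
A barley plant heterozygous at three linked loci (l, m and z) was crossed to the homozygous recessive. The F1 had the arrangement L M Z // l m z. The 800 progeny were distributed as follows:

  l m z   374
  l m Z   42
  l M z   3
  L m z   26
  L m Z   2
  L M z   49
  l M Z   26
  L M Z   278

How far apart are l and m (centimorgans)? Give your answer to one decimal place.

7.1 centimorgans

The two rarest classes, L m Z and l M z, are the double crossovers. Comparing them with the parentals, only the m allele has switched, so m is the middle locus and the order is l – m – z.
Crossovers in the l–m interval produce the single-crossover classes l M Z and L m z (26 + 26 = 52) plus the double crossovers (5).
RF(l–m) = (52 + 5) / 800 = 57/800 = 0.0712 → 7.1 centimorgans.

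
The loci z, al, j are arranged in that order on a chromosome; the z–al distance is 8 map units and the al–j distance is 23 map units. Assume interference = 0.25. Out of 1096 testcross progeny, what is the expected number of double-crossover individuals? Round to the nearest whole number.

15

Map distances give recombination frequencies of 0.080 and 0.230 for the two intervals.
With interference 0.25 (so coincidence = 0.75), expected double-crossover frequency = 0.080 × 0.230 × 0.75 = 0.01380.
Expected number = 0.01380 × 1096 = 15.12 ≈ 15.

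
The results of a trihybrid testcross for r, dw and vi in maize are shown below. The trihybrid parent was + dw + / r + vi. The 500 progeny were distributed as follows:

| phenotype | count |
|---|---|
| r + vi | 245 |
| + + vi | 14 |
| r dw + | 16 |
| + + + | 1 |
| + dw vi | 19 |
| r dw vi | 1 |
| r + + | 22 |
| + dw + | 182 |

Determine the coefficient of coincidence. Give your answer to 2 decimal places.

The two rarest classes, + + + and r dw vi, are the double crossovers. Comparing them with the parentals, only the dw allele has switched, so dw is the middle locus and the order is r – dw – vi.
r–dw: (30 + 2)/500 = 0.0640; dw–vi: (41 + 2)/500 = 0.0860.
Expected DCO frequency = 0.0640 × 0.0860 ≈ 0.00550; observed = 2/500 ≈ 0.00400.
Coefficient of coincidence = 0.00400/0.00550 ≈ 0.73.

0.73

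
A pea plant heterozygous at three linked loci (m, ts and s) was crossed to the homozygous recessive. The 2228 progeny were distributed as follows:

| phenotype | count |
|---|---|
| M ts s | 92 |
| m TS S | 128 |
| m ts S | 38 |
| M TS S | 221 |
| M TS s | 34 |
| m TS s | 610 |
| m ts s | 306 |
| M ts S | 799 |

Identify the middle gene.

m

The two most frequent reciprocal classes, m TS s and M ts S, are the parental types, so the F1 was m TS s / M ts S.
The two rarest classes, M TS s and m ts S, are the double crossovers. Comparing them with the parentals, only the m allele has switched, so m is the middle locus and the order is s – m – ts.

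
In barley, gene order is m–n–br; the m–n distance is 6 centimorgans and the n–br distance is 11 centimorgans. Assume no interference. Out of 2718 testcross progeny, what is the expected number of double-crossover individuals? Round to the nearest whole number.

Map distances give recombination frequencies of 0.060 and 0.110 for the two intervals.
With no interference, expected double-crossover frequency = 0.060 × 0.110 = 0.00660.
Expected number = 0.00660 × 2718 = 17.94 ≈ 18.

18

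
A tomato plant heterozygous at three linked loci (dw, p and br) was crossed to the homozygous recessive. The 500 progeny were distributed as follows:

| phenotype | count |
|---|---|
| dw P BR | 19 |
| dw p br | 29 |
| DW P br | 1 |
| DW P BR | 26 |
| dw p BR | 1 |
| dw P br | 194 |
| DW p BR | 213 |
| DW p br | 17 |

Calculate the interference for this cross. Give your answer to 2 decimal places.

The two most frequent reciprocal classes, dw P br and DW p BR, are the parental types, so the F1 was dw P br / DW p BR.
The two rarest classes, DW P br and dw p BR, are the double crossovers. Comparing them with the parentals, only the dw allele has switched, so dw is the middle locus and the order is p – dw – br.
p–dw: (55 + 2)/500 = 0.1140; dw–br: (36 + 2)/500 = 0.0760.
Expected DCO frequency = 0.1140 × 0.0760 ≈ 0.00866; observed = 2/500 ≈ 0.00400.
Coefficient of coincidence = 0.00400/0.00866 ≈ 0.46; interference = 1 − 0.46 = 0.54.

0.54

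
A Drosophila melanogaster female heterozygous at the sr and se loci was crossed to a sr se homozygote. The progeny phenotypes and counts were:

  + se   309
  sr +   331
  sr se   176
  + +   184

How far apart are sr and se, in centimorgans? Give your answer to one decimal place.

The two most frequent classes, + se (309) and sr + (331), are the parental types, so the F1 was + se / sr +.
The recombinant classes are + + and sr se: 184 + 176 = 360.
Recombination frequency = 360/1000 = 0.3600 ≈ 36.0%, i.e. 36.0 centimorgans.

36.0 centimorgans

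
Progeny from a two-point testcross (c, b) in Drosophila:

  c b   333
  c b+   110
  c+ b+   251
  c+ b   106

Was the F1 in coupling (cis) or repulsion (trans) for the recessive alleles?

The two most frequent classes are c+ b+ (251) and c b (333); these are the parental (non-recombinant) types.
So the F1 carried c+ b+ on one chromosome and c b on the other — the recessive alleles are on the same chromosome (cis / coupling).

cis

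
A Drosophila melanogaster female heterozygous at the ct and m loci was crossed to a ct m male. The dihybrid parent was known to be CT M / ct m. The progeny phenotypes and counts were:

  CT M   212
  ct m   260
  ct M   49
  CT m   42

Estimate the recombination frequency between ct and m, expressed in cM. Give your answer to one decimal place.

16.2 cM

The recombinant classes are CT m and ct M: 42 + 49 = 91.
Recombination frequency = 91/563 = 0.1616 ≈ 16.2%, i.e. 16.2 cM.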